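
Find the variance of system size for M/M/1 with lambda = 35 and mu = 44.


rho = 35/44; Var(N) = rho/(1-rho)^2 = 19.01

19.01


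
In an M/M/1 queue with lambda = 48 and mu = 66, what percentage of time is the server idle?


Idle fraction = (1 - rho) * 100 = (1 - 48/66) * 100 = 27.3%

27.3%


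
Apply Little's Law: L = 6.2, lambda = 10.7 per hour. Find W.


W = L / lambda = 6.2 / 10.7 = 0.5794 hours

0.5794 hours


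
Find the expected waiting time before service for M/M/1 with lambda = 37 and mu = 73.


rho = 37/73; Wq = rho/(mu - lambda) = 0.0141 hours

0.0141 hours


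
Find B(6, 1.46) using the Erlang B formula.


B(N,A) = (A^N/N!) / sum(A^k/k!, k=0..N) with N=6, A=1.46 = 0.0031

0.0031


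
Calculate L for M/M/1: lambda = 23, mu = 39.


rho = 23/39; L = rho/(1-rho) = 1.44

1.44


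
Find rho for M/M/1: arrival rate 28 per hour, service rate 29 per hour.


rho = lambda/mu = 28/29 = 0.9655

0.9655


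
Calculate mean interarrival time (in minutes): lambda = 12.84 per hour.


Mean interarrival time = 60/lambda = 60/12.84 = 4.67 minutes

4.67 minutes


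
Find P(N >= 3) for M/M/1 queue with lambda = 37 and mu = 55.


P(N >= 3) = rho^3 = (37/55)^3 = 0.3045

0.3045


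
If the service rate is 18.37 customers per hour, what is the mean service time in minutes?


Mean service time = 60/mu = 60/18.37 = 3.27 minutes

3.27 minutes


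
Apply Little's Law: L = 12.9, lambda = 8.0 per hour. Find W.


W = L / lambda = 12.9 / 8.0 = 1.6125 hours

1.6125 hours


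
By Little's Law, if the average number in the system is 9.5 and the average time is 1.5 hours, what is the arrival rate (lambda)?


lambda = L / W = 9.5 / 1.5 = 6.33 per hour

6.33 per hour


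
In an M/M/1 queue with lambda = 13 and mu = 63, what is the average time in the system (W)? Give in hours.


W = 1/(mu - lambda) = 1/(63 - 13) = 0.02 hours

0.02 hours


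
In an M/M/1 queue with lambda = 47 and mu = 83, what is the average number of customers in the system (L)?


rho = 47/83; L = rho/(1-rho) = 1.31

1.31


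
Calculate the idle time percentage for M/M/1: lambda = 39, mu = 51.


Idle fraction = (1 - rho) * 100 = (1 - 39/51) * 100 = 23.5%

23.5%


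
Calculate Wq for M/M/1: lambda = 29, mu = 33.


rho = 29/33; Wq = rho/(mu - lambda) = 0.2197 hours

0.2197 hours


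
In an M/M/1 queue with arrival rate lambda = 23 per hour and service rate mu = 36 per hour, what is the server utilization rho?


rho = lambda/mu = 23/36 = 0.6389

0.6389


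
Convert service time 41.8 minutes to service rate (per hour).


mu = 60 / avg_service_time = 60 / 41.8 = 1.44 per hour

1.44 per hour


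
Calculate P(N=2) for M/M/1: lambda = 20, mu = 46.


rho = 20/46; P(n) = (1-rho)*rho^n = (1-20/46)*(20/46)^2 = 0.1068

0.1068


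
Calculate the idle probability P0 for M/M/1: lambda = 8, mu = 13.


P0 = 1 - rho = 1 - 8/13 = 0.3846

0.3846


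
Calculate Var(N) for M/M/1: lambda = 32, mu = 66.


rho = 32/66; Var(N) = rho/(1-rho)^2 = 1.83

1.83


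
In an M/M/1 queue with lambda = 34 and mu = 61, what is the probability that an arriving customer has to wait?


P(wait) = rho = lambda/mu = 34/61 = 0.5574

0.5574


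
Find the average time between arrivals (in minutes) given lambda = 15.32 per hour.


Mean interarrival time = 60/lambda = 60/15.32 = 3.92 minutes

3.92 minutes


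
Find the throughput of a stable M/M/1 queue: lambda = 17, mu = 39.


For a stable queue (lambda < mu), throughput = lambda = 17 per hour

17 per hour


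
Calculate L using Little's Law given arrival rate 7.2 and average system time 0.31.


L = lambda * W = 7.2 * 0.31 = 2.23

2.23


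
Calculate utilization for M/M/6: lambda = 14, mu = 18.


rho = lambda/(c*mu) = 14/(6*18) = 0.1296

0.1296


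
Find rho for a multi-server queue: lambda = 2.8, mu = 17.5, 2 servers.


rho = lambda / (c * mu) = 2.8 / (2 * 17.5) = 0.08

0.08


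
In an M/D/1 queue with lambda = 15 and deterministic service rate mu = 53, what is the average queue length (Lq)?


M/D/1: Lq = rho^2 / (2*(1-rho)) where rho = 15/53; Lq = 0.06

0.06


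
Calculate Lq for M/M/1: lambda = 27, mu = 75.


rho = 27/75; Lq = rho^2/(1-rho) = 0.2

0.2


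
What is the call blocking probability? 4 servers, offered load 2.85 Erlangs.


B(N,A) = (A^N/N!) / sum(A^k/k!, k=0..N) with N=4, A=2.85 = 0.1893

0.1893


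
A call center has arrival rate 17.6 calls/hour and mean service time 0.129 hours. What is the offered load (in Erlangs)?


Offered load a = lambda * E[S] = 17.6 * 0.129 = 2.27 Erlangs

2.27 Erlangs


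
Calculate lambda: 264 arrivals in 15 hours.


lambda = total arrivals / time = 264 / 15 = 17.6 per hour

17.6 per hour


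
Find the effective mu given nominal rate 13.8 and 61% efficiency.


Effective rate = mu * efficiency = 13.8 * 0.61 = 8.42 per hour

8.42 per hour


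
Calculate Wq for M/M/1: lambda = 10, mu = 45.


rho = 10/45; Wq = rho/(mu - lambda) = 0.0063 hours

0.0063 hours


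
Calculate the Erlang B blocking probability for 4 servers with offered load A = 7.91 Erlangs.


B(N,A) = (A^N/N!) / sum(A^k/k!, k=0..N) with N=4, A=7.91 = 0.5707

0.5707


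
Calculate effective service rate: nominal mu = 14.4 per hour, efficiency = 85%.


Effective rate = mu * efficiency = 14.4 * 0.85 = 12.24 per hour

12.24 per hour


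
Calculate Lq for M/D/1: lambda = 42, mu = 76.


M/D/1: Lq = rho^2 / (2*(1-rho)) where rho = 42/76; Lq = 0.34

0.34


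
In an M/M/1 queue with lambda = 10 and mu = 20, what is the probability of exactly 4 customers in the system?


rho = 10/20; P(n) = (1-rho)*rho^n = (1-10/20)*(10/20)^4 = 0.0313

0.0313


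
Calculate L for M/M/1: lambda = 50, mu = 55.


rho = 50/55; L = rho/(1-rho) = 10.0

10.0


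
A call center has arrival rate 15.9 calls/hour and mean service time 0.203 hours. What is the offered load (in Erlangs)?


Offered load a = lambda * E[S] = 15.9 * 0.203 = 3.23 Erlangs

3.23 Erlangs


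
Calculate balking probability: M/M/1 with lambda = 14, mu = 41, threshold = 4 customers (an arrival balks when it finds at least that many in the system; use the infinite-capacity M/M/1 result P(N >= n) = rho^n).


P(N >= 4) = rho^4 = (14/41)^4 = 0.0136

0.0136


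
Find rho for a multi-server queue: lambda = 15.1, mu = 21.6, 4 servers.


rho = lambda / (c * mu) = 15.1 / (4 * 21.6) = 0.1748

0.1748


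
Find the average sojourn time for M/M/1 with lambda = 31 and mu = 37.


W = 1/(mu - lambda) = 1/(37 - 31) = 0.1667 hours

0.1667 hours


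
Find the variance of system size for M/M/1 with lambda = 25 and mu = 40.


rho = 25/40; Var(N) = rho/(1-rho)^2 = 4.44

4.44


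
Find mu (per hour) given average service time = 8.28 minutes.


mu = 60 / avg_service_time = 60 / 8.28 = 7.25 per hour

7.25 per hour


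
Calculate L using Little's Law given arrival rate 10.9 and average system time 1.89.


L = lambda * W = 10.9 * 1.89 = 20.6

20.6


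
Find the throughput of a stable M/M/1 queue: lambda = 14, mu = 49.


For a stable queue (lambda < mu), throughput = lambda = 14 per hour

14 per hour


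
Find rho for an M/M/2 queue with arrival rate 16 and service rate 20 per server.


rho = lambda/(c*mu) = 16/(2*20) = 0.4

0.4


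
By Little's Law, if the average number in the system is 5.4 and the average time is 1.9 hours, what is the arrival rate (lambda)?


lambda = L / W = 5.4 / 1.9 = 2.84 per hour

2.84 per hour


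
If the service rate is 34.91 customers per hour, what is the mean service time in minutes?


Mean service time = 60/mu = 60/34.91 = 1.72 minutes

1.72 minutes


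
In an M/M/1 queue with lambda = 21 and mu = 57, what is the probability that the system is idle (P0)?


P0 = 1 - rho = 1 - 21/57 = 0.6316

0.6316


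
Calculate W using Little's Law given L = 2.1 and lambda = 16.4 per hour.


W = L / lambda = 2.1 / 16.4 = 0.128 hours

0.128 hours


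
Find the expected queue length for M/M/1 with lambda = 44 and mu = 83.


rho = 44/83; Lq = rho^2/(1-rho) = 0.6

0.6


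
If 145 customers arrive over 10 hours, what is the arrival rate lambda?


lambda = total arrivals / time = 145 / 10 = 14.5 per hour

14.5 per hour


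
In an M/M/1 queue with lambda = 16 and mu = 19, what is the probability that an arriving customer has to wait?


P(wait) = rho = lambda/mu = 16/19 = 0.8421

0.8421


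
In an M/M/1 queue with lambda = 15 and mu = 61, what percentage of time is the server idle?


Idle fraction = (1 - rho) * 100 = (1 - 15/61) * 100 = 75.4%

75.4%


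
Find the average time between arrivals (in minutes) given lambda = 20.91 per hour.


Mean interarrival time = 60/lambda = 60/20.91 = 2.87 minutes

2.87 minutes


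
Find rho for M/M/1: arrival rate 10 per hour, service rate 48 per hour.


rho = lambda/mu = 10/48 = 0.2083

0.2083


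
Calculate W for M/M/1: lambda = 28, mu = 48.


W = 1/(mu - lambda) = 1/(48 - 28) = 0.05 hours

0.05 hours


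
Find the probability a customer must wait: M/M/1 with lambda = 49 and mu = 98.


P(wait) = rho = lambda/mu = 49/98 = 0.5

0.5


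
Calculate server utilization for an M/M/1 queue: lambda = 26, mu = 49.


rho = lambda/mu = 26/49 = 0.5306

0.5306


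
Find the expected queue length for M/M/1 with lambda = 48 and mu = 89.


rho = 48/89; Lq = rho^2/(1-rho) = 0.63

0.63


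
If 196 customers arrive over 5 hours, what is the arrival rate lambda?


lambda = total arrivals / time = 196 / 5 = 39.2 per hour

39.2 per hour


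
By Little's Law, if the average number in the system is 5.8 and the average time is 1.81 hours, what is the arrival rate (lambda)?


lambda = L / W = 5.8 / 1.81 = 3.2 per hour

3.2 per hour


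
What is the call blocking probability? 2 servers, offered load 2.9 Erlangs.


B(N,A) = (A^N/N!) / sum(A^k/k!, k=0..N) with N=2, A=2.9 = 0.5188

0.5188


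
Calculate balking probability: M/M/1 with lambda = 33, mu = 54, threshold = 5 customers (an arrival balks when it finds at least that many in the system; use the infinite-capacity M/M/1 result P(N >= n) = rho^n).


P(N >= 5) = rho^5 = (33/54)^5 = 0.0852

0.0852


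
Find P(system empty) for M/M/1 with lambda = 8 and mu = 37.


P0 = 1 - rho = 1 - 8/37 = 0.7838

0.7838


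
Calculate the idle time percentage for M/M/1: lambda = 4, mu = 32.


Idle fraction = (1 - rho) * 100 = (1 - 4/32) * 100 = 87.5%

87.5%


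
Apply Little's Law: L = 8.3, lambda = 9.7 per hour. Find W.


W = L / lambda = 8.3 / 9.7 = 0.8557 hours

0.8557 hours


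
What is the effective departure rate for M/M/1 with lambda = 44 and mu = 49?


For a stable queue (lambda < mu), throughput = lambda = 44 per hour

44 per hour


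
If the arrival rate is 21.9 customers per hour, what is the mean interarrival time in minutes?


Mean interarrival time = 60/lambda = 60/21.9 = 2.74 minutes

2.74 minutes


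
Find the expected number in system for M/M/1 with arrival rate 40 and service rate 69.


rho = 40/69; L = rho/(1-rho) = 1.38

1.38


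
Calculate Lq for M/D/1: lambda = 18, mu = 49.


M/D/1: Lq = rho^2 / (2*(1-rho)) where rho = 18/49; Lq = 0.11

0.11


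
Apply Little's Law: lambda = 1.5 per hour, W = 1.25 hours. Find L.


L = lambda * W = 1.5 * 1.25 = 1.88

1.88


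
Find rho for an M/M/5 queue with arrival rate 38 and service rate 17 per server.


rho = lambda/(c*mu) = 38/(5*17) = 0.4471

0.4471


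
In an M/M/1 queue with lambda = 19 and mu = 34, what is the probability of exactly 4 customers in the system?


rho = 19/34; P(n) = (1-rho)*rho^n = (1-19/34)*(19/34)^4 = 0.043

0.043


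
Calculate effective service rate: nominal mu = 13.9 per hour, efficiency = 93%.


Effective rate = mu * efficiency = 13.9 * 0.93 = 12.93 per hour

12.93 per hour


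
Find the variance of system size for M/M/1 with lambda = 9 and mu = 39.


rho = 9/39; Var(N) = rho/(1-rho)^2 = 0.39

0.39


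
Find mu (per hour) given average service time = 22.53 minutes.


mu = 60 / avg_service_time = 60 / 22.53 = 2.66 per hour

2.66 per hour


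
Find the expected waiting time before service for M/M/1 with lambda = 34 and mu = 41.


rho = 34/41; Wq = rho/(mu - lambda) = 0.1185 hours

0.1185 hours


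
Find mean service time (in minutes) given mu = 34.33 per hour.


Mean service time = 60/mu = 60/34.33 = 1.75 minutes

1.75 minutes


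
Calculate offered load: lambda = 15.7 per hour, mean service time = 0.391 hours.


Offered load a = lambda * E[S] = 15.7 * 0.391 = 6.14 Erlangs

6.14 Erlangs


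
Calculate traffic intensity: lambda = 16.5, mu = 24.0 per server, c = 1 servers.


rho = lambda / (c * mu) = 16.5 / (1 * 24.0) = 0.6875

0.6875


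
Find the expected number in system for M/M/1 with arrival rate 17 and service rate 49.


rho = 17/49; L = rho/(1-rho) = 0.53

0.53


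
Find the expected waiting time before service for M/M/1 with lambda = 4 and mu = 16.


rho = 4/16; Wq = rho/(mu - lambda) = 0.0208 hours

0.0208 hours


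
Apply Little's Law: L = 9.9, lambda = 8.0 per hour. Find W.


W = L / lambda = 9.9 / 8.0 = 1.2375 hours

1.2375 hours


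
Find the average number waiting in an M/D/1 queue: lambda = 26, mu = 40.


M/D/1: Lq = rho^2 / (2*(1-rho)) where rho = 26/40; Lq = 0.6

0.6


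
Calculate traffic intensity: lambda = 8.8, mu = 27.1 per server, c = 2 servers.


rho = lambda / (c * mu) = 8.8 / (2 * 27.1) = 0.1624

0.1624


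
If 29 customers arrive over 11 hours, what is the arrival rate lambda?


lambda = total arrivals / time = 29 / 11 = 2.64 per hour

2.64 per hour


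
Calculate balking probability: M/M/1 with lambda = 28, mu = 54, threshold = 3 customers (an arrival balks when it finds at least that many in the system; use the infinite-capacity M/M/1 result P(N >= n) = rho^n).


P(N >= 3) = rho^3 = (28/54)^3 = 0.1394

0.1394


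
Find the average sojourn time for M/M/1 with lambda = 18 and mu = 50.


W = 1/(mu - lambda) = 1/(50 - 18) = 0.0313 hours

0.0313 hours


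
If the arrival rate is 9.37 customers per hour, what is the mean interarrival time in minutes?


Mean interarrival time = 60/lambda = 60/9.37 = 6.4 minutes

6.4 minutes


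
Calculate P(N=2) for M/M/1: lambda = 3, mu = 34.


rho = 3/34; P(n) = (1-rho)*rho^n = (1-3/34)*(3/34)^2 = 0.0071

0.0071


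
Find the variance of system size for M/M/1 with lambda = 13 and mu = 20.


rho = 13/20; Var(N) = rho/(1-rho)^2 = 5.31

5.31


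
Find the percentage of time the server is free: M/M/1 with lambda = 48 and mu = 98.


Idle fraction = (1 - rho) * 100 = (1 - 48/98) * 100 = 51.0%

51.0%


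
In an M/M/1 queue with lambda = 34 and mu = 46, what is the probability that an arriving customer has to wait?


P(wait) = rho = lambda/mu = 34/46 = 0.7391

0.7391


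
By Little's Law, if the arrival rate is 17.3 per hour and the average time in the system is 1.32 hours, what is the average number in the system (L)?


L = lambda * W = 17.3 * 1.32 = 22.84

22.84


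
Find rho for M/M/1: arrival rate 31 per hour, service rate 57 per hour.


rho = lambda/mu = 31/57 = 0.5439

0.5439


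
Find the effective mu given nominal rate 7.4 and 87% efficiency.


Effective rate = mu * efficiency = 7.4 * 0.87 = 6.44 per hour

6.44 per hour


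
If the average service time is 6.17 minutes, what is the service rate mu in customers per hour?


mu = 60 / avg_service_time = 60 / 6.17 = 9.72 per hour

9.72 per hour


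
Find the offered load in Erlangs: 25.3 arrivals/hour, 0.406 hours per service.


Offered load a = lambda * E[S] = 25.3 * 0.406 = 10.27 Erlangs

10.27 Erlangs


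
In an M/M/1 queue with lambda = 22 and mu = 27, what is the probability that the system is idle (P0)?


P0 = 1 - rho = 1 - 22/27 = 0.1852

0.1852


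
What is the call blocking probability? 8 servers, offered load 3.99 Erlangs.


B(N,A) = (A^N/N!) / sum(A^k/k!, k=0..N) with N=8, A=3.99 = 0.0301

0.0301


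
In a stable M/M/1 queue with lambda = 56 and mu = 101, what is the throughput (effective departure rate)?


For a stable queue (lambda < mu), throughput = lambda = 56 per hour

56 per hour


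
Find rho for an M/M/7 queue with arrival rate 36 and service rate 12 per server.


rho = lambda/(c*mu) = 36/(7*12) = 0.4286

0.4286


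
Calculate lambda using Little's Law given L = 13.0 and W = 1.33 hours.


lambda = L / W = 13.0 / 1.33 = 9.77 per hour

9.77 per hour


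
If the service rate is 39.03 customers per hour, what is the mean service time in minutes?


Mean service time = 60/mu = 60/39.03 = 1.54 minutes

1.54 minutes


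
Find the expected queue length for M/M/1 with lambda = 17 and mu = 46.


rho = 17/46; Lq = rho^2/(1-rho) = 0.22

0.22


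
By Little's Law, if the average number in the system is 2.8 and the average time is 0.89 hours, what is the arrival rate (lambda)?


lambda = L / W = 2.8 / 0.89 = 3.15 per hour

3.15 per hour


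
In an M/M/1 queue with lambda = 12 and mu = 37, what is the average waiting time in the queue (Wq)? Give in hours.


rho = 12/37; Wq = rho/(mu - lambda) = 0.013 hours

0.013 hours


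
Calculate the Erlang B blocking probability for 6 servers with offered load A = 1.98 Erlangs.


B(N,A) = (A^N/N!) / sum(A^k/k!, k=0..N) with N=6, A=1.98 = 0.0116

0.0116


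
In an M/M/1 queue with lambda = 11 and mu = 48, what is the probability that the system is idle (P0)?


P0 = 1 - rho = 1 - 11/48 = 0.7708

0.7708


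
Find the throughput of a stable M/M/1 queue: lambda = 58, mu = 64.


For a stable queue (lambda < mu), throughput = lambda = 58 per hour

58 per hour


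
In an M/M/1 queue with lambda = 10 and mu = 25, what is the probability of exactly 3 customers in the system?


rho = 10/25; P(n) = (1-rho)*rho^n = (1-10/25)*(10/25)^3 = 0.0384

0.0384


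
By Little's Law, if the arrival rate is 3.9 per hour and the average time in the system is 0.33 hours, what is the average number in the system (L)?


L = lambda * W = 3.9 * 0.33 = 1.29

1.29


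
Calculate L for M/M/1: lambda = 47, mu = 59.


rho = 47/59; L = rho/(1-rho) = 3.92

3.92


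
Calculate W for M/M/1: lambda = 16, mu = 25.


W = 1/(mu - lambda) = 1/(25 - 16) = 0.1111 hours

0.1111 hours


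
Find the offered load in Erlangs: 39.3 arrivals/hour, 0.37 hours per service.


Offered load a = lambda * E[S] = 39.3 * 0.37 = 14.54 Erlangs

14.54 Erlangs


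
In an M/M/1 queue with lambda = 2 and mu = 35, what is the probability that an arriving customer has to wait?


P(wait) = rho = lambda/mu = 2/35 = 0.0571

0.0571


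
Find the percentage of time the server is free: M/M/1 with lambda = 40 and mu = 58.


Idle fraction = (1 - rho) * 100 = (1 - 40/58) * 100 = 31.0%

31.0%


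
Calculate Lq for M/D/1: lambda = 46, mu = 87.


M/D/1: Lq = rho^2 / (2*(1-rho)) where rho = 46/87; Lq = 0.3

0.3


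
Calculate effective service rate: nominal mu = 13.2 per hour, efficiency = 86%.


Effective rate = mu * efficiency = 13.2 * 0.86 = 11.35 per hour

11.35 per hour


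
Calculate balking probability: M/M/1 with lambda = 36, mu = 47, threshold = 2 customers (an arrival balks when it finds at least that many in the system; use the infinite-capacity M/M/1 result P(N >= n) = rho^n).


P(N >= 2) = rho^2 = (36/47)^2 = 0.5867

0.5867


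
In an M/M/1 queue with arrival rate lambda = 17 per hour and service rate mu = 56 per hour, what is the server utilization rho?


rho = lambda/mu = 17/56 = 0.3036

0.3036


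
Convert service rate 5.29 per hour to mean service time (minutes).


Mean service time = 60/mu = 60/5.29 = 11.34 minutes

11.34 minutes


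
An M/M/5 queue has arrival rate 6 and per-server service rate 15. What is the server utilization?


rho = lambda/(c*mu) = 6/(5*15) = 0.08

0.08


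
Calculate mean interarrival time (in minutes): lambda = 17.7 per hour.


Mean interarrival time = 60/lambda = 60/17.7 = 3.39 minutes

3.39 minutes


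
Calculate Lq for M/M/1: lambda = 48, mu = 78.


rho = 48/78; Lq = rho^2/(1-rho) = 0.98

0.98


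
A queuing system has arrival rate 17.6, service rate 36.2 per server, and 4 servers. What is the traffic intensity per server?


rho = lambda / (c * mu) = 17.6 / (4 * 36.2) = 0.1215

0.1215


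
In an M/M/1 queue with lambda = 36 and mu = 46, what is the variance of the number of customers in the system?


rho = 36/46; Var(N) = rho/(1-rho)^2 = 16.56

16.56


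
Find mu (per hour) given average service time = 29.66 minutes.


mu = 60 / avg_service_time = 60 / 29.66 = 2.02 per hour

2.02 per hour


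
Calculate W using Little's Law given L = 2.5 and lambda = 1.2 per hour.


W = L / lambda = 2.5 / 1.2 = 2.0833 hours

2.0833 hours


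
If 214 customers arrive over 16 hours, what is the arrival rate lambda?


lambda = total arrivals / time = 214 / 16 = 13.38 per hour

13.38 per hour


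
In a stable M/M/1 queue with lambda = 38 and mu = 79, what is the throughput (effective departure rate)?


For a stable queue (lambda < mu), throughput = lambda = 38 per hour

38 per hour


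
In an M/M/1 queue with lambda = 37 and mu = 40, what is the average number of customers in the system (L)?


rho = 37/40; L = rho/(1-rho) = 12.33

12.33


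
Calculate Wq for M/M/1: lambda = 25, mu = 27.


rho = 25/27; Wq = rho/(mu - lambda) = 0.463 hours

0.463 hours


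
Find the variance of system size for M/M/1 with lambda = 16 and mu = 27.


rho = 16/27; Var(N) = rho/(1-rho)^2 = 3.57

3.57


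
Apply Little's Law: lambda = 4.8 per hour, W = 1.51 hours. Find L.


L = lambda * W = 4.8 * 1.51 = 7.25

7.25


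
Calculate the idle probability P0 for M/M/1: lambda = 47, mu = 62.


P0 = 1 - rho = 1 - 47/62 = 0.2419

0.2419


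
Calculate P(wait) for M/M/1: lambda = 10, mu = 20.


P(wait) = rho = lambda/mu = 10/20 = 0.5

0.5


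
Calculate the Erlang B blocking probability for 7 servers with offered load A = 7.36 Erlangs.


B(N,A) = (A^N/N!) / sum(A^k/k!, k=0..N) with N=7, A=7.36 = 0.2708

0.2708


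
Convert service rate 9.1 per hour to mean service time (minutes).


Mean service time = 60/mu = 60/9.1 = 6.59 minutes

6.59 minutes


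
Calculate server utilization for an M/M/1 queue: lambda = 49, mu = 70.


rho = lambda/mu = 49/70 = 0.7

0.7


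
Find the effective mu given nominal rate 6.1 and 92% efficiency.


Effective rate = mu * efficiency = 6.1 * 0.92 = 5.61 per hour

5.61 per hour


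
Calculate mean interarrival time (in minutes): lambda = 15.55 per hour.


Mean interarrival time = 60/lambda = 60/15.55 = 3.86 minutes

3.86 minutes


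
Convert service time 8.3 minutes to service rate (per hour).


mu = 60 / avg_service_time = 60 / 8.3 = 7.23 per hour

7.23 per hour


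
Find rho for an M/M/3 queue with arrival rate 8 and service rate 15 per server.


rho = lambda/(c*mu) = 8/(3*15) = 0.1778

0.1778


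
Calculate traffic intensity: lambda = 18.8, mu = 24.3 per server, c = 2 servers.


rho = lambda / (c * mu) = 18.8 / (2 * 24.3) = 0.3868

0.3868


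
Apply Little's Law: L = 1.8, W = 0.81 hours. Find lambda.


lambda = L / W = 1.8 / 0.81 = 2.22 per hour

2.22 per hour


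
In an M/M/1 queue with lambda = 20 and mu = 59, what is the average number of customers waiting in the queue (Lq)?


rho = 20/59; Lq = rho^2/(1-rho) = 0.17

0.17


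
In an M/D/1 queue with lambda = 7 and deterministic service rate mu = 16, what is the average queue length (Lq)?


M/D/1: Lq = rho^2 / (2*(1-rho)) where rho = 7/16; Lq = 0.17

0.17


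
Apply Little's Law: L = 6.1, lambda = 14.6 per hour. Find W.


W = L / lambda = 6.1 / 14.6 = 0.4178 hours

0.4178 hours


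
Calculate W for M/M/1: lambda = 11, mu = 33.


W = 1/(mu - lambda) = 1/(33 - 11) = 0.0455 hours

0.0455 hours


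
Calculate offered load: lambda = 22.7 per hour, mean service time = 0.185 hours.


Offered load a = lambda * E[S] = 22.7 * 0.185 = 4.2 Erlangs

4.2 Erlangs


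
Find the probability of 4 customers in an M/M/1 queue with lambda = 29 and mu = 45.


rho = 29/45; P(n) = (1-rho)*rho^n = (1-29/45)*(29/45)^4 = 0.0613

0.0613


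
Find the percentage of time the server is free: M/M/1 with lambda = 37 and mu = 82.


Idle fraction = (1 - rho) * 100 = (1 - 37/82) * 100 = 54.9%

54.9%


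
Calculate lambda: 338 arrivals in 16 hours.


lambda = total arrivals / time = 338 / 16 = 21.13 per hour

21.13 per hour


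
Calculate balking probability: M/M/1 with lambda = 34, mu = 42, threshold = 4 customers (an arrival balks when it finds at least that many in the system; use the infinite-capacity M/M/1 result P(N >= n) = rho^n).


P(N >= 4) = rho^4 = (34/42)^4 = 0.4295

0.4295


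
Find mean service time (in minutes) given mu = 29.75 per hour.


Mean service time = 60/mu = 60/29.75 = 2.02 minutes

2.02 minutes


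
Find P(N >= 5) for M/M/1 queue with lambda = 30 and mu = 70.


P(N >= 5) = rho^5 = (30/70)^5 = 0.0145

0.0145


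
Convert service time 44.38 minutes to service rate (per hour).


mu = 60 / avg_service_time = 60 / 44.38 = 1.35 per hour

1.35 per hour


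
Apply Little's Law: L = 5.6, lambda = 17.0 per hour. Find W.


W = L / lambda = 5.6 / 17.0 = 0.3294 hours

0.3294 hours


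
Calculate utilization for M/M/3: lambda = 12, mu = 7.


rho = lambda/(c*mu) = 12/(3*7) = 0.5714

0.5714


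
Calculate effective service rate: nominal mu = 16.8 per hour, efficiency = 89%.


Effective rate = mu * efficiency = 16.8 * 0.89 = 14.95 per hour

14.95 per hour


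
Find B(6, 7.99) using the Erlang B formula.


B(N,A) = (A^N/N!) / sum(A^k/k!, k=0..N) with N=6, A=7.99 = 0.3892

0.3892


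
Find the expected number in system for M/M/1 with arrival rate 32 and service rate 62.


rho = 32/62; L = rho/(1-rho) = 1.07

1.07


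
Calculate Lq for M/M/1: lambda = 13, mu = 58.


rho = 13/58; Lq = rho^2/(1-rho) = 0.06

0.06


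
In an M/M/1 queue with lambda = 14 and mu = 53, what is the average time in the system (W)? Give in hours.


W = 1/(mu - lambda) = 1/(53 - 14) = 0.0256 hours

0.0256 hours


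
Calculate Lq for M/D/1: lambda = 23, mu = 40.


M/D/1: Lq = rho^2 / (2*(1-rho)) where rho = 23/40; Lq = 0.39

0.39


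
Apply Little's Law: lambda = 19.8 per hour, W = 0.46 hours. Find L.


L = lambda * W = 19.8 * 0.46 = 9.11

9.11


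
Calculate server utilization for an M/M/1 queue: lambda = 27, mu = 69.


rho = lambda/mu = 27/69 = 0.3913

0.3913


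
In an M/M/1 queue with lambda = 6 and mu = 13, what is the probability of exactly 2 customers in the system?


rho = 6/13; P(n) = (1-rho)*rho^n = (1-6/13)*(6/13)^2 = 0.1147

0.1147


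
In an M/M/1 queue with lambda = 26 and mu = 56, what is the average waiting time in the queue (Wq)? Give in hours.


rho = 26/56; Wq = rho/(mu - lambda) = 0.0155 hours

0.0155 hours


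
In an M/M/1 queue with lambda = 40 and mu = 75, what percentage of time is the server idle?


Idle fraction = (1 - rho) * 100 = (1 - 40/75) * 100 = 46.7%

46.7%


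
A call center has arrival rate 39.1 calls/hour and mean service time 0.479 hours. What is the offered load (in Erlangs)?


Offered load a = lambda * E[S] = 39.1 * 0.479 = 18.73 Erlangs

18.73 Erlangs


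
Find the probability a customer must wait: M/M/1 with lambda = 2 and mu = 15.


P(wait) = rho = lambda/mu = 2/15 = 0.1333

0.1333


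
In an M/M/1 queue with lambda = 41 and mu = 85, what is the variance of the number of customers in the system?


rho = 41/85; Var(N) = rho/(1-rho)^2 = 1.8

1.8


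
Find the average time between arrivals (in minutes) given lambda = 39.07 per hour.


Mean interarrival time = 60/lambda = 60/39.07 = 1.54 minutes

1.54 minutes


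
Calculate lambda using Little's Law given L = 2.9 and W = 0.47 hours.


lambda = L / W = 2.9 / 0.47 = 6.17 per hour

6.17 per hour


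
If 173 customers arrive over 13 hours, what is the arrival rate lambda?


lambda = total arrivals / time = 173 / 13 = 13.31 per hour

13.31 per hour


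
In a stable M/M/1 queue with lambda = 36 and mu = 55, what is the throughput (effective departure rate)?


For a stable queue (lambda < mu), throughput = lambda = 36 per hour

36 per hour


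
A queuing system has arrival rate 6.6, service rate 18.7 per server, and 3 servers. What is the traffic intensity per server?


rho = lambda / (c * mu) = 6.6 / (3 * 18.7) = 0.1176

0.1176


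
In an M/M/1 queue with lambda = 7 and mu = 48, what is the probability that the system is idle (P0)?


P0 = 1 - rho = 1 - 7/48 = 0.8542

0.8542


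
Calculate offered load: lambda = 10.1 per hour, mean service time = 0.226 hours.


Offered load a = lambda * E[S] = 10.1 * 0.226 = 2.28 Erlangs

2.28 Erlangs


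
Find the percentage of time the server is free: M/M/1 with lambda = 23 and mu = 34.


Idle fraction = (1 - rho) * 100 = (1 - 23/34) * 100 = 32.4%

32.4%


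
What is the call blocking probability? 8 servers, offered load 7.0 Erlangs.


B(N,A) = (A^N/N!) / sum(A^k/k!, k=0..N) with N=8, A=7.0 = 0.1788

0.1788


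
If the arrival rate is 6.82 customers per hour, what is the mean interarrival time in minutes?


Mean interarrival time = 60/lambda = 60/6.82 = 8.8 minutes

8.8 minutes


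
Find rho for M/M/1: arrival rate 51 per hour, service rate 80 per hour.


rho = lambda/mu = 51/80 = 0.6375

0.6375


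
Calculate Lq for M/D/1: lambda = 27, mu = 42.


M/D/1: Lq = rho^2 / (2*(1-rho)) where rho = 27/42; Lq = 0.58

0.58


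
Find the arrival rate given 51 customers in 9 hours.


lambda = total arrivals / time = 51 / 9 = 5.67 per hour

5.67 per hour


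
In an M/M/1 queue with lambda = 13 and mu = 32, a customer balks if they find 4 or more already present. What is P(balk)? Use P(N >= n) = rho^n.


P(N >= 4) = rho^4 = (13/32)^4 = 0.0272

0.0272


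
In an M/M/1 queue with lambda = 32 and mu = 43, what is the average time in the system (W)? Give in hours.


W = 1/(mu - lambda) = 1/(43 - 32) = 0.0909 hours

0.0909 hours


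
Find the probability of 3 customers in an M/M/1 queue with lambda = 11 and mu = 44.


rho = 11/44; P(n) = (1-rho)*rho^n = (1-11/44)*(11/44)^3 = 0.0117

0.0117


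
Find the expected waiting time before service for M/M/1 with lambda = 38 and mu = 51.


rho = 38/51; Wq = rho/(mu - lambda) = 0.0573 hours

0.0573 hours


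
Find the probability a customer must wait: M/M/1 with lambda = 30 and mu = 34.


P(wait) = rho = lambda/mu = 30/34 = 0.8824

0.8824


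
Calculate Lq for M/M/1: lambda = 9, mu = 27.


rho = 9/27; Lq = rho^2/(1-rho) = 0.17

0.17


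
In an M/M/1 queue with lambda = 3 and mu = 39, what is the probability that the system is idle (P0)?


P0 = 1 - rho = 1 - 3/39 = 0.9231

0.9231


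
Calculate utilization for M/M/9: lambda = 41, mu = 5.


rho = lambda/(c*mu) = 41/(9*5) = 0.9111

0.9111


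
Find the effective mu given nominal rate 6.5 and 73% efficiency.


Effective rate = mu * efficiency = 6.5 * 0.73 = 4.75 per hour

4.75 per hour


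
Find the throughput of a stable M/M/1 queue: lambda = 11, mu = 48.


For a stable queue (lambda < mu), throughput = lambda = 11 per hour

11 per hour


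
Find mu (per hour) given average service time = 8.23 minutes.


mu = 60 / avg_service_time = 60 / 8.23 = 7.29 per hour

7.29 per hour


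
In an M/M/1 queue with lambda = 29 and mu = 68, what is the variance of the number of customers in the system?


rho = 29/68; Var(N) = rho/(1-rho)^2 = 1.3

1.3


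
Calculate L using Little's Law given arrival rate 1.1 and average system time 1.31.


L = lambda * W = 1.1 * 1.31 = 1.44

1.44


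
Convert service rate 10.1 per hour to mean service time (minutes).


Mean service time = 60/mu = 60/10.1 = 5.94 minutes

5.94 minutes


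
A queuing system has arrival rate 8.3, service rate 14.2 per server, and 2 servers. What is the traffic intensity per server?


rho = lambda / (c * mu) = 8.3 / (2 * 14.2) = 0.2923

0.2923


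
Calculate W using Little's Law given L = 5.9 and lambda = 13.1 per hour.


W = L / lambda = 5.9 / 13.1 = 0.4504 hours

0.4504 hours


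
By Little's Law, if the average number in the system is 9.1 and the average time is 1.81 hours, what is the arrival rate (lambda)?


lambda = L / W = 9.1 / 1.81 = 5.03 per hour

5.03 per hour


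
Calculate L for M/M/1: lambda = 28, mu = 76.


rho = 28/76; L = rho/(1-rho) = 0.58

0.58


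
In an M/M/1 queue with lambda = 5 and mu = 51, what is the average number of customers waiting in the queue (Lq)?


rho = 5/51; Lq = rho^2/(1-rho) = 0.01

0.01


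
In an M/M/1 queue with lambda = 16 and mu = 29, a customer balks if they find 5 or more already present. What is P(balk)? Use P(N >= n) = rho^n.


P(N >= 5) = rho^5 = (16/29)^5 = 0.0511

0.0511


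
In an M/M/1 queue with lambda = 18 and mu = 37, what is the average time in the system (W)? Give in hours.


W = 1/(mu - lambda) = 1/(37 - 18) = 0.0526 hours

0.0526 hours


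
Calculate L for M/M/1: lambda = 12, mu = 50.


rho = 12/50; L = rho/(1-rho) = 0.32

0.32


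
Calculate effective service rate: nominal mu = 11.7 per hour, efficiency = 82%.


Effective rate = mu * efficiency = 11.7 * 0.82 = 9.59 per hour

9.59 per hour


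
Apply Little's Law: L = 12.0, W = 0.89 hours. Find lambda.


lambda = L / W = 12.0 / 0.89 = 13.48 per hour

13.48 per hour


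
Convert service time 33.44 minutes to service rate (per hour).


mu = 60 / avg_service_time = 60 / 33.44 = 1.79 per hour

1.79 per hour


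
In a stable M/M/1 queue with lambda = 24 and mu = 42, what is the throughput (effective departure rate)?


For a stable queue (lambda < mu), throughput = lambda = 24 per hour

24 per hour


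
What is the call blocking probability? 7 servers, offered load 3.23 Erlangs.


B(N,A) = (A^N/N!) / sum(A^k/k!, k=0..N) with N=7, A=3.23 = 0.0293

0.0293


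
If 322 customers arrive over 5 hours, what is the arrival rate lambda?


lambda = total arrivals / time = 322 / 5 = 64.4 per hour

64.4 per hour


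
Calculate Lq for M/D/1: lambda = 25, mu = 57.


M/D/1: Lq = rho^2 / (2*(1-rho)) where rho = 25/57; Lq = 0.17

0.17


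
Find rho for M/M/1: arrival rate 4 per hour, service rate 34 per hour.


rho = lambda/mu = 4/34 = 0.1176

0.1176


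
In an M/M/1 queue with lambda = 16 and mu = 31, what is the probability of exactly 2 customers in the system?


rho = 16/31; P(n) = (1-rho)*rho^n = (1-16/31)*(16/31)^2 = 0.1289

0.1289


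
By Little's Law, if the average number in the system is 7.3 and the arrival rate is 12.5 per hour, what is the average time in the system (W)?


W = L / lambda = 7.3 / 12.5 = 0.584 hours

0.584 hours


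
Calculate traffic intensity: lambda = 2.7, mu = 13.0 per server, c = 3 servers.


rho = lambda / (c * mu) = 2.7 / (3 * 13.0) = 0.0692

0.0692


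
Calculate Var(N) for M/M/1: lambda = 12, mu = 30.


rho = 12/30; Var(N) = rho/(1-rho)^2 = 1.11

1.11


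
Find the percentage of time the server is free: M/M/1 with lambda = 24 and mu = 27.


Idle fraction = (1 - rho) * 100 = (1 - 24/27) * 100 = 11.1%

11.1%


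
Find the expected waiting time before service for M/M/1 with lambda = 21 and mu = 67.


rho = 21/67; Wq = rho/(mu - lambda) = 0.0068 hours

0.0068 hours


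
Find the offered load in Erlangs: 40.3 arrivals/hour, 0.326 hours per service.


Offered load a = lambda * E[S] = 40.3 * 0.326 = 13.14 Erlangs

13.14 Erlangs


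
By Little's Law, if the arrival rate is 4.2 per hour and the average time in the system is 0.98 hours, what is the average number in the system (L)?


L = lambda * W = 4.2 * 0.98 = 4.12

4.12


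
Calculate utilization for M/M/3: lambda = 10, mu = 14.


rho = lambda/(c*mu) = 10/(3*14) = 0.2381

0.2381


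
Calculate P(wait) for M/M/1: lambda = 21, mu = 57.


P(wait) = rho = lambda/mu = 21/57 = 0.3684

0.3684


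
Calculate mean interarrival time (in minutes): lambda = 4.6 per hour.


Mean interarrival time = 60/lambda = 60/4.6 = 13.04 minutes

13.04 minutes


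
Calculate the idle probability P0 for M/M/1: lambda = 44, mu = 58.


P0 = 1 - rho = 1 - 44/58 = 0.2414

0.2414


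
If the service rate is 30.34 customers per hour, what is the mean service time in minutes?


Mean service time = 60/mu = 60/30.34 = 1.98 minutes

1.98 minutes


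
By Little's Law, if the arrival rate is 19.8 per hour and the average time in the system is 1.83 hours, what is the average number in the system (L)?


L = lambda * W = 19.8 * 1.83 = 36.23

36.23


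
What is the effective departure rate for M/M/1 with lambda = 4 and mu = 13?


For a stable queue (lambda < mu), throughput = lambda = 4 per hour

4 per hour


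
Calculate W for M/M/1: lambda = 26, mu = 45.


W = 1/(mu - lambda) = 1/(45 - 26) = 0.0526 hours

0.0526 hours


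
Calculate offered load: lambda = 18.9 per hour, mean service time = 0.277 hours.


Offered load a = lambda * E[S] = 18.9 * 0.277 = 5.24 Erlangs

5.24 Erlangs


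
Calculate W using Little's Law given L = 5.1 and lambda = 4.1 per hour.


W = L / lambda = 5.1 / 4.1 = 1.2439 hours

1.2439 hours


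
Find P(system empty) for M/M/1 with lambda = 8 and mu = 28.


P0 = 1 - rho = 1 - 8/28 = 0.7143

0.7143


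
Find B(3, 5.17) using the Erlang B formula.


B(N,A) = (A^N/N!) / sum(A^k/k!, k=0..N) with N=3, A=5.17 = 0.5411

0.5411


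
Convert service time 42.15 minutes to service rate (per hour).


mu = 60 / avg_service_time = 60 / 42.15 = 1.42 per hour

1.42 per hour


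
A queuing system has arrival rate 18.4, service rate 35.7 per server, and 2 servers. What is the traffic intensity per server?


rho = lambda / (c * mu) = 18.4 / (2 * 35.7) = 0.2577

0.2577


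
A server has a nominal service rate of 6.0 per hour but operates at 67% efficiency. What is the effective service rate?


Effective rate = mu * efficiency = 6.0 * 0.67 = 4.02 per hour

4.02 per hour


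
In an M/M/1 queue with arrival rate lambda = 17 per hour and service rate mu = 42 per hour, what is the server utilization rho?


rho = lambda/mu = 17/42 = 0.4048

0.4048


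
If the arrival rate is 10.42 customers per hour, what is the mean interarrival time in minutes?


Mean interarrival time = 60/lambda = 60/10.42 = 5.76 minutes

5.76 minutes


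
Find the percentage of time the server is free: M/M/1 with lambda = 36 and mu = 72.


Idle fraction = (1 - rho) * 100 = (1 - 36/72) * 100 = 50.0%

50.0%


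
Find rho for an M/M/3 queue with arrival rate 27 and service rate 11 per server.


rho = lambda/(c*mu) = 27/(3*11) = 0.8182

0.8182


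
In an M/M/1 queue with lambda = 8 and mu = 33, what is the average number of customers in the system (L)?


rho = 8/33; L = rho/(1-rho) = 0.32

0.32


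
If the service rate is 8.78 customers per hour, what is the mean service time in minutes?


Mean service time = 60/mu = 60/8.78 = 6.83 minutes

6.83 minutes


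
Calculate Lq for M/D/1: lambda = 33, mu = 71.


M/D/1: Lq = rho^2 / (2*(1-rho)) where rho = 33/71; Lq = 0.2

0.2


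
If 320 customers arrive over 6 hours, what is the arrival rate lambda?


lambda = total arrivals / time = 320 / 6 = 53.33 per hour

53.33 per hour
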